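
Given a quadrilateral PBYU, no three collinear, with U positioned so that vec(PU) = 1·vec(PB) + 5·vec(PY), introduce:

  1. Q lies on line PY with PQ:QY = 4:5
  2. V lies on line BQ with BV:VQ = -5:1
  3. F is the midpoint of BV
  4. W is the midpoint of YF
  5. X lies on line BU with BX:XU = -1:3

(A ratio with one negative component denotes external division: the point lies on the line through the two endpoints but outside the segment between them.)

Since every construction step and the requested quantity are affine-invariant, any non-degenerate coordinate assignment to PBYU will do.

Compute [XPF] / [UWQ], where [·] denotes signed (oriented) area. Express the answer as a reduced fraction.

Work in coordinates with P = (0, 0), B = (1, 0), Y = (0, 1), U = (1, 5).
1. Q lies on line PY with PQ:QY = 4:5 ⇒ Q = (0, 4/9)
2. V lies on line BQ with BV:VQ = -5:1 ⇒ V = (-1/4, 5/9)
3. F is the midpoint of BV ⇒ F = (3/8, 5/18)
4. W is the midpoint of YF ⇒ W = (3/16, 23/36)
5. X lies on line BU with BX:XU = -1:3 ⇒ X = (1, -5/2)
2·[XPF] = -175/144, 2·[UWQ] = -95/144
[XPF]:[UWQ] = -175/144:-95/144 = 35/19

[XPF]:[UWQ] = 35/19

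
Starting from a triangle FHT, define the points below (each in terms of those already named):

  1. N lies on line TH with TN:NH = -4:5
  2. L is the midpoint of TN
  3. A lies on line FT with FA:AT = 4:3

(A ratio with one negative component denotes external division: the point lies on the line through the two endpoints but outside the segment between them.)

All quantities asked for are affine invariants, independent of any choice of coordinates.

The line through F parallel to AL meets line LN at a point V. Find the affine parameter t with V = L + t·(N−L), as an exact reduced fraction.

Choose coordinates F = (0, 0), H = (1, 0), T = (0, 1).
1. N lies on line TH with TN:NH = -4:5 ⇒ N = (-4, 5)
2. L is the midpoint of TN ⇒ L = (-2, 3)
3. A lies on line FT with FA:AT = 4:3 ⇒ A = (0, 4/7)
through F parallel to AL: direction (-2, 17/7); meets LN at V = (-14/3, 17/3)
V = L + t·(N−L) with t = 4/3

t = 4/3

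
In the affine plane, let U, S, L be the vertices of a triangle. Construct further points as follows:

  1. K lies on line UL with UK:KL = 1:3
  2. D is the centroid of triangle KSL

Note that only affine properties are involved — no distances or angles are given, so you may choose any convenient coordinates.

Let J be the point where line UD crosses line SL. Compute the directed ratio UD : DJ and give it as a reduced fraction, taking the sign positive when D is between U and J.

Set U = (0, 0), S = (1, 0), L = (0, 1); any affine frame gives the same invariant.
1. K lies on line UL with UK:KL = 1:3 ⇒ K = (0, 1/4)
2. D is the centroid of triangle KSL ⇒ D = (1/3, 5/12)
line UD meets SL at J = (4/9, 5/9)
D = U + t·(J−U) with t = 3/4, so UD:DJ = 3/4:1/4

UD:DJ = 3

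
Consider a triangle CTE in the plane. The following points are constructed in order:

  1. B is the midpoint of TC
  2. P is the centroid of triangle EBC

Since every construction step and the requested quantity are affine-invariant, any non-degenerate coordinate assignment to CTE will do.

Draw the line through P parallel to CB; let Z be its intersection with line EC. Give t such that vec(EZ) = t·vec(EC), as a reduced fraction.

Set C = (0, 0), T = (1, 0), E = (0, 1); any affine frame gives the same invariant.
1. B is the midpoint of TC ⇒ B = (1/2, 0)
2. P is the centroid of triangle EBC ⇒ P = (1/6, 1/3)
through P parallel to CB: direction (1/2, 0); meets EC at Z = (0, 1/3)
Z = E + t·(C−E) with t = 2/3

t = 2/3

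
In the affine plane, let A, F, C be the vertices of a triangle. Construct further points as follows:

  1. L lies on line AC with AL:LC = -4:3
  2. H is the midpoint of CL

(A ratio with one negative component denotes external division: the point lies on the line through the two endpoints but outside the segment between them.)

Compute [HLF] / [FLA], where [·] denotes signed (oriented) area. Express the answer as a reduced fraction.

[HLF]:[FLA] = -3/8

Assign A = (0, 0), F = (1, 0), C = (0, 1) — the answer is frame-independent, so this choice is without loss of generality.
1. L lies on line AC with AL:LC = -4:3 ⇒ L = (0, 4)
2. H is the midpoint of CL ⇒ H = (0, 5/2)
2·[HLF] = -3/2, 2·[FLA] = 4
[HLF]:[FLA] = -3/2:4 = -3/8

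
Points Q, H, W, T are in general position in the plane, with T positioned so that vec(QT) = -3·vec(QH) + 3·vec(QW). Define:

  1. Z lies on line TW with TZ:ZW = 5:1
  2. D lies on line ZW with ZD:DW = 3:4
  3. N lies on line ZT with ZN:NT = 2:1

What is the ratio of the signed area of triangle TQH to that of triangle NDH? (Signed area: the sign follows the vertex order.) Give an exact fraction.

[TQH]:[NDH] = -378/79

Choose coordinates Q = (0, 0), H = (1, 0), W = (0, 1), T = (-3, 3).
1. Z lies on line TW with TZ:ZW = 5:1 ⇒ Z = (-1/2, 4/3)
2. D lies on line ZW with ZD:DW = 3:4 ⇒ D = (-2/7, 25/21)
3. N lies on line ZT with ZN:NT = 2:1 ⇒ N = (-13/6, 22/9)
2·[TQH] = 3, 2·[NDH] = -79/126
[TQH]:[NDH] = 3:-79/126 = -378/79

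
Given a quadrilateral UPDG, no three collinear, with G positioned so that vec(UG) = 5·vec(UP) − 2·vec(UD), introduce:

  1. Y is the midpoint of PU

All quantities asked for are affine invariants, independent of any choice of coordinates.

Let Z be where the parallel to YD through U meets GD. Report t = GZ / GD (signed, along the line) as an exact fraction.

Work in coordinates with U = (0, 0), P = (1, 0), D = (0, 1), G = (5, -2).
1. Y is the midpoint of PU ⇒ Y = (1/2, 0)
through U parallel to YD: direction (-1/2, 1); meets GD at Z = (-5/7, 10/7)
Z = G + t·(D−G) with t = 8/7

t = 8/7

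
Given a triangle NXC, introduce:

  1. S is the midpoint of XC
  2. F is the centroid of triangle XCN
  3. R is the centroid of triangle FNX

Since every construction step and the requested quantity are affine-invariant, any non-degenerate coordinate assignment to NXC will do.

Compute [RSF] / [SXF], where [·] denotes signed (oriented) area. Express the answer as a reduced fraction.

Assign N = (0, 0), X = (1, 0), C = (0, 1) — the answer is frame-independent, so this choice is without loss of generality.
1. S is the midpoint of XC ⇒ S = (1/2, 1/2)
2. F is the centroid of triangle XCN ⇒ F = (1/3, 1/3)
3. R is the centroid of triangle FNX ⇒ R = (4/9, 1/9)
2·[RSF] = 1/18, 2·[SXF] = -1/6
[RSF]:[SXF] = 1/18:-1/6 = -1/3

[RSF]:[SXF] = -1/3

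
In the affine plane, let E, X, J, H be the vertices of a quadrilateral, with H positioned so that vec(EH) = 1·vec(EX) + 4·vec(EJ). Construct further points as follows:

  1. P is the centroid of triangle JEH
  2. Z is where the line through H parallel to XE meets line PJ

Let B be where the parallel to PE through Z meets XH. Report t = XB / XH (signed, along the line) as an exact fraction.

t = 3/8

Choose coordinates E = (0, 0), X = (1, 0), J = (0, 1), H = (1, 4).
1. P is the centroid of triangle JEH ⇒ P = (1/3, 5/3)
2. Z is where the line through H parallel to XE meets line PJ ⇒ Z = (3/2, 4)
through Z parallel to PE: direction (-1/3, -5/3); meets XH at B = (1, 3/2)
B = X + t·(H−X) with t = 3/8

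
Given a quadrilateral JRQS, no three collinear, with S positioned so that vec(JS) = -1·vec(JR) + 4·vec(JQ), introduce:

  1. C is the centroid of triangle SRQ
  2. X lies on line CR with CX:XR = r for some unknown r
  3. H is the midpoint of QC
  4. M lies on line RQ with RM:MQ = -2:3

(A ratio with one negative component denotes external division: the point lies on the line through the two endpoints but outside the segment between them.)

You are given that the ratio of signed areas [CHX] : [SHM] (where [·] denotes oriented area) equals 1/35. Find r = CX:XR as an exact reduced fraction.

r = 2/3

Work in coordinates with J = (0, 0), R = (1, 0), Q = (0, 1), S = (-1, 4).
1. C is the centroid of triangle SRQ ⇒ C = (0, 5/3)
2. With CX:XR = r, write λ = r/(r+1) so X = C + λ·(R−C); X is affine-linear in λ
3. H is the midpoint of QC ⇒ H = (0, 4/3)
4. M lies on line RQ with RM:MQ = -2:3 ⇒ M = (3, -2)
Every point depending on X is an affine combination of X and λ-independent points, so each such coordinate is linear in λ; the λ² term in each signed area is a multiple of (R−C)×(R−C) = 0, so 2·[CHX] and 2·[SHM] are each linear in λ. Evaluating at λ=0 and λ=1:
  2·[CHX] = 1/3·λ,   2·[SHM] = 14/3
So [CHX]:[SHM] = (1/3·λ) / (14/3). Setting this equal to 1/35:
  1/3·λ = 1/35·(14/3)  ⇒  λ = 2/5
Then r = λ/(1−λ) = (2/5)/(3/5) = 2/3. Check: with r = 2/3, X = (2/5, 1) and [CHX]:[SHM] = 1/35 as required.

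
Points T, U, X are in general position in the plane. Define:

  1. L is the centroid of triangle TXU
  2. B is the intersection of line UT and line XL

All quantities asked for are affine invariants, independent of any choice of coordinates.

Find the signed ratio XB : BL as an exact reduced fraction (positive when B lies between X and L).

XB:BL = -3

Set T = (0, 0), U = (1, 0), X = (0, 1); any affine frame gives the same invariant.
1. L is the centroid of triangle TXU ⇒ L = (1/3, 1/3)
2. B is the intersection of line UT and line XL ⇒ B = (1/2, 0)
B = X + t·(L−X) with t = 3/2, so XB:BL = t:(1−t) = 3/2:-1/2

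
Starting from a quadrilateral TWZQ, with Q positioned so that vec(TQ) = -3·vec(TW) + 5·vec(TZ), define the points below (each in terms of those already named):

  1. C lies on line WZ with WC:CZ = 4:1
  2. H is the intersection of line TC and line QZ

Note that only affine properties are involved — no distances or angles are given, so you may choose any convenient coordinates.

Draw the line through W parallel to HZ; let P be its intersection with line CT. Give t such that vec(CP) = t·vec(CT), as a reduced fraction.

t = -1/4

Set T = (0, 0), W = (1, 0), Z = (0, 1), Q = (-3, 5); any affine frame gives the same invariant.
1. C lies on line WZ with WC:CZ = 4:1 ⇒ C = (1/5, 4/5)
2. H is the intersection of line TC and line QZ ⇒ H = (3/16, 3/4)
through W parallel to HZ: direction (-3/16, 1/4); meets CT at P = (1/4, 1)
P = C + t·(T−C) with t = -1/4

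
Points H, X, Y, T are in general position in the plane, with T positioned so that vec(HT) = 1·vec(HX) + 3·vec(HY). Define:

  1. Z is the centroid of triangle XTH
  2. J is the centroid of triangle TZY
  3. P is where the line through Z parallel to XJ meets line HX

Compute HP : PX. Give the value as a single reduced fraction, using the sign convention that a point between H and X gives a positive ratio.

Work in coordinates with H = (0, 0), X = (1, 0), Y = (0, 1), T = (1, 3).
1. Z is the centroid of triangle XTH ⇒ Z = (2/3, 1)
2. J is the centroid of triangle TZY ⇒ J = (5/9, 5/3)
3. P is where the line through Z parallel to XJ meets line HX ⇒ P = (14/15, 0)
P = H + t·(X−H) with t = 14/15, so HP:PX = t:(1−t) = 14/15:1/15

HP:PX = 14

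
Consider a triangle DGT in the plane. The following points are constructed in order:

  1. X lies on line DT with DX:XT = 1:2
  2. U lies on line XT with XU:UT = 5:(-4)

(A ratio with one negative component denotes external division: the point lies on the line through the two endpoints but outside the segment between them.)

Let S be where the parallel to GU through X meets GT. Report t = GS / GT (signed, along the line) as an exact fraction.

Work in coordinates with D = (0, 0), G = (1, 0), T = (0, 1).
1. X lies on line DT with DX:XT = 1:2 ⇒ X = (0, 1/3)
2. U lies on line XT with XU:UT = 5:(-4) ⇒ U = (0, 11/3)
through X parallel to GU: direction (-1, 11/3); meets GT at S = (-1/4, 5/4)
S = G + t·(T−G) with t = 5/4

t = 5/4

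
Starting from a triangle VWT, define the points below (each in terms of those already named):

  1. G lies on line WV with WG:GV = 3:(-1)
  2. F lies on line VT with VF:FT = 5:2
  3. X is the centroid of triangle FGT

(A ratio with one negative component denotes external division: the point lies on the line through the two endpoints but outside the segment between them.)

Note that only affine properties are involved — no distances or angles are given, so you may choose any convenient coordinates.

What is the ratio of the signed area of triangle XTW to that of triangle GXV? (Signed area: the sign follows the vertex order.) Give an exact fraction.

Set V = (0, 0), W = (1, 0), T = (0, 1); any affine frame gives the same invariant.
1. G lies on line WV with WG:GV = 3:(-1) ⇒ G = (-1/2, 0)
2. F lies on line VT with VF:FT = 5:2 ⇒ F = (0, 5/7)
3. X is the centroid of triangle FGT ⇒ X = (-1/6, 4/7)
2·[XTW] = -25/42, 2·[GXV] = -2/7
[XTW]:[GXV] = -25/42:-2/7 = 25/12

[XTW]:[GXV] = 25/12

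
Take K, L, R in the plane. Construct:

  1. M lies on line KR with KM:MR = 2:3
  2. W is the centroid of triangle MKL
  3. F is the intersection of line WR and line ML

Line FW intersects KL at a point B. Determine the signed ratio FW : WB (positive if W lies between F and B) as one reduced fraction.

FW:WB = 13/11

Set K = (0, 0), L = (1, 0), R = (0, 1); any affine frame gives the same invariant.
1. M lies on line KR with KM:MR = 2:3 ⇒ M = (0, 2/5)
2. W is the centroid of triangle MKL ⇒ W = (1/3, 2/15)
3. F is the intersection of line WR and line ML ⇒ F = (3/11, 16/55)
line FW meets KL at B = (5/13, 0)
W = F + t·(B−F) with t = 13/24, so FW:WB = 13/24:11/24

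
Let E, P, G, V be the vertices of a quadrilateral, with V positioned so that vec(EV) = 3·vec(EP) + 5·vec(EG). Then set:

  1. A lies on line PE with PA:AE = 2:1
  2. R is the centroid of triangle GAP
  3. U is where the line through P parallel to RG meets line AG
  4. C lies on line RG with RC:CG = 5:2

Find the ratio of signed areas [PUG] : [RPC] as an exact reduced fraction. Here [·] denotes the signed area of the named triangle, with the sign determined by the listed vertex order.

Choose coordinates E = (0, 0), P = (1, 0), G = (0, 1), V = (3, 5).
1. A lies on line PE with PA:AE = 2:1 ⇒ A = (1/3, 0)
2. R is the centroid of triangle GAP ⇒ R = (4/9, 1/3)
3. U is where the line through P parallel to RG meets line AG ⇒ U = (-1/3, 2)
4. C lies on line RG with RC:CG = 5:2 ⇒ C = (8/63, 17/21)
2·[PUG] = 2/3, 2·[RPC] = 10/63
[PUG]:[RPC] = 2/3:10/63 = 21/5

[PUG]:[RPC] = 21/5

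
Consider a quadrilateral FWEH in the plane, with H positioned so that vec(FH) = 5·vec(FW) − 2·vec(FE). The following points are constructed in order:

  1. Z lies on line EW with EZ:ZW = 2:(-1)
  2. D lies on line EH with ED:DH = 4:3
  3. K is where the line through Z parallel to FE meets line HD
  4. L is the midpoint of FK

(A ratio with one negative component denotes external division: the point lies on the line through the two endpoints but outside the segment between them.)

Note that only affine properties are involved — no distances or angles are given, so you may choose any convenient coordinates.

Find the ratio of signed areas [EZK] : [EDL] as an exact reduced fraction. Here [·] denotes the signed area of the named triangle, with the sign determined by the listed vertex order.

[EZK]:[EDL] = -28/25

Choose coordinates F = (0, 0), W = (1, 0), E = (0, 1), H = (5, -2).
1. Z lies on line EW with EZ:ZW = 2:(-1) ⇒ Z = (2, -1)
2. D lies on line EH with ED:DH = 4:3 ⇒ D = (20/7, -5/7)
3. K is where the line through Z parallel to FE meets line HD ⇒ K = (2, -1/5)
4. L is the midpoint of FK ⇒ L = (1, -1/10)
2·[EZK] = 8/5, 2·[EDL] = -10/7
[EZK]:[EDL] = 8/5:-10/7 = -28/25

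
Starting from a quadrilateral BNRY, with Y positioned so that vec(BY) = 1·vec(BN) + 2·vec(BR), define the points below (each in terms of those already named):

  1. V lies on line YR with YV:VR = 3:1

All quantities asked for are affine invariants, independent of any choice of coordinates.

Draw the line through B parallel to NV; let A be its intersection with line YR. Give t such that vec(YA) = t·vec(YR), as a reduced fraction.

t = 11/8

Work in coordinates with B = (0, 0), N = (1, 0), R = (0, 1), Y = (1, 2).
1. V lies on line YR with YV:VR = 3:1 ⇒ V = (1/4, 5/4)
through B parallel to NV: direction (-3/4, 5/4); meets YR at A = (-3/8, 5/8)
A = Y + t·(R−Y) with t = 11/8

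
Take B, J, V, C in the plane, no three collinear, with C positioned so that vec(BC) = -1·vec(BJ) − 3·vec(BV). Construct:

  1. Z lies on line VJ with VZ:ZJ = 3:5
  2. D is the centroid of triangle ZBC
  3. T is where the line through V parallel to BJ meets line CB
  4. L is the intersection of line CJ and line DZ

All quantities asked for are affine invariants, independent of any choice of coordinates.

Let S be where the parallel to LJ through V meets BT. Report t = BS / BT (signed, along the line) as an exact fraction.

t = 2

Work in coordinates with B = (0, 0), J = (1, 0), V = (0, 1), C = (-1, -3).
1. Z lies on line VJ with VZ:ZJ = 3:5 ⇒ Z = (3/8, 5/8)
2. D is the centroid of triangle ZBC ⇒ D = (-5/24, -19/24)
3. T is where the line through V parallel to BJ meets line CB ⇒ T = (1/3, 1)
4. L is the intersection of line CJ and line DZ ⇒ L = (-17/13, -45/13)
through V parallel to LJ: direction (30/13, 45/13); meets BT at S = (2/3, 2)
S = B + t·(T−B) with t = 2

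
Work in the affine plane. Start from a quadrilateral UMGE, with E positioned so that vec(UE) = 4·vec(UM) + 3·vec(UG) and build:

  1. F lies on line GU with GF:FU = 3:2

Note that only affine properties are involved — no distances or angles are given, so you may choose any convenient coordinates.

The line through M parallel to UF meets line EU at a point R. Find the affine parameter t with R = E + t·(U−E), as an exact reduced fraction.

t = 3/4

Set U = (0, 0), M = (1, 0), G = (0, 1), E = (4, 3); any affine frame gives the same invariant.
1. F lies on line GU with GF:FU = 3:2 ⇒ F = (0, 2/5)
through M parallel to UF: direction (0, 2/5); meets EU at R = (1, 3/4)
R = E + t·(U−E) with t = 3/4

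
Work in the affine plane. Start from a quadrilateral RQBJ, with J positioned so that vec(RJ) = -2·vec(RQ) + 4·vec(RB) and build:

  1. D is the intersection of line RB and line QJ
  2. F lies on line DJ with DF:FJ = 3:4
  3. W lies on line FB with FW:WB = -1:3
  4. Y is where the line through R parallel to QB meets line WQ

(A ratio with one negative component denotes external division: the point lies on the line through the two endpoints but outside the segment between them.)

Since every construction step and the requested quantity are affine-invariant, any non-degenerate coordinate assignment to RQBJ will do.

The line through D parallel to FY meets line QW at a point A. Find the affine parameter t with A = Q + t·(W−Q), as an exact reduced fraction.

t = -98/169

Assign R = (0, 0), Q = (1, 0), B = (0, 1), J = (-2, 4) — the answer is frame-independent, so this choice is without loss of generality.
1. D is the intersection of line RB and line QJ ⇒ D = (0, 4/3)
2. F lies on line DJ with DF:FJ = 3:4 ⇒ F = (-6/7, 52/21)
3. W lies on line FB with FW:WB = -1:3 ⇒ W = (-9/7, 45/14)
4. Y is where the line through R parallel to QB meets line WQ ⇒ Y = (45/13, -45/13)
through D parallel to FY: direction (393/91, -1621/273); meets QW at A = (393/169, -315/169)
A = Q + t·(W−Q) with t = -98/169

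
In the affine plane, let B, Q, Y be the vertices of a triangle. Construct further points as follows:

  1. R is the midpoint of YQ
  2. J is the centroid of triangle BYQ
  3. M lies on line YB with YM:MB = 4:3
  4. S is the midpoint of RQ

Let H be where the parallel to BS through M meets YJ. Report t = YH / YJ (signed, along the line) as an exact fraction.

t = 36/49

Assign B = (0, 0), Q = (1, 0), Y = (0, 1) — the answer is frame-independent, so this choice is without loss of generality.
1. R is the midpoint of YQ ⇒ R = (1/2, 1/2)
2. J is the centroid of triangle BYQ ⇒ J = (1/3, 1/3)
3. M lies on line YB with YM:MB = 4:3 ⇒ M = (0, 3/7)
4. S is the midpoint of RQ ⇒ S = (3/4, 1/4)
through M parallel to BS: direction (3/4, 1/4); meets YJ at H = (12/49, 25/49)
H = Y + t·(J−Y) with t = 36/49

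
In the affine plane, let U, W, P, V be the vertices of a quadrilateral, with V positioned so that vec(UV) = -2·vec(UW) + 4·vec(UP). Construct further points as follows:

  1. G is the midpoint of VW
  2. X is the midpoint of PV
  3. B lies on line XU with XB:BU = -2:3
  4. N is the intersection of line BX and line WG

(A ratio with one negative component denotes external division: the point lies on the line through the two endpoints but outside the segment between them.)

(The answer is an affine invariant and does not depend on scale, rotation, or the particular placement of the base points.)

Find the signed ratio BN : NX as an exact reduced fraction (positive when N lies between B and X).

BN:NX = 13

Assign U = (0, 0), W = (1, 0), P = (0, 1), V = (-2, 4) — the answer is frame-independent, so this choice is without loss of generality.
1. G is the midpoint of VW ⇒ G = (-1/2, 2)
2. X is the midpoint of PV ⇒ X = (-1, 5/2)
3. B lies on line XU with XB:BU = -2:3 ⇒ B = (-3, 15/2)
4. N is the intersection of line BX and line WG ⇒ N = (-8/7, 20/7)
N = B + t·(X−B) with t = 13/14, so BN:NX = t:(1−t) = 13/14:1/14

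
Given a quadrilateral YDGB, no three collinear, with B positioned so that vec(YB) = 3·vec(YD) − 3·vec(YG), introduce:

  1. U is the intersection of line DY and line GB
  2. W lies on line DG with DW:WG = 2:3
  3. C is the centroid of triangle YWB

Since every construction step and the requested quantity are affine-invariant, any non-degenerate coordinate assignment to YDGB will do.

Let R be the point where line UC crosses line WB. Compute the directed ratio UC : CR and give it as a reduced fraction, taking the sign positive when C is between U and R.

UC:CR = -11/20

Work in coordinates with Y = (0, 0), D = (1, 0), G = (0, 1), B = (3, -3).
1. U is the intersection of line DY and line GB ⇒ U = (3/4, 0)
2. W lies on line DG with DW:WG = 2:3 ⇒ W = (3/5, 2/5)
3. C is the centroid of triangle YWB ⇒ C = (6/5, -13/15)
line UC meets WB at R = (21/55, 39/55)
C = U + t·(R−U) with t = -11/9, so UC:CR = -11/9:20/9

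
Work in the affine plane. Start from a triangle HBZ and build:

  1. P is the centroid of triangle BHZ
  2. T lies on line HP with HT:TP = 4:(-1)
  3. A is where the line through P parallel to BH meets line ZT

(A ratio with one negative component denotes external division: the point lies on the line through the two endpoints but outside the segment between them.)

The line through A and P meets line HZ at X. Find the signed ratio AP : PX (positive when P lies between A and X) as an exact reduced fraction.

Work in coordinates with H = (0, 0), B = (1, 0), Z = (0, 1).
1. P is the centroid of triangle BHZ ⇒ P = (1/3, 1/3)
2. T lies on line HP with HT:TP = 4:(-1) ⇒ T = (4/9, 4/9)
3. A is where the line through P parallel to BH meets line ZT ⇒ A = (8/15, 1/3)
line AP meets HZ at X = (0, 1/3)
P = A + t·(X−A) with t = 3/8, so AP:PX = 3/8:5/8

AP:PX = 3/5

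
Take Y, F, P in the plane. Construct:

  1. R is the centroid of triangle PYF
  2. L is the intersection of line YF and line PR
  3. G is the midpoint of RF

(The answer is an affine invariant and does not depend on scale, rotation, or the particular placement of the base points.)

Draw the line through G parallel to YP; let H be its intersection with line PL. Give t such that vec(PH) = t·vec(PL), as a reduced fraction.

Choose coordinates Y = (0, 0), F = (1, 0), P = (0, 1).
1. R is the centroid of triangle PYF ⇒ R = (1/3, 1/3)
2. L is the intersection of line YF and line PR ⇒ L = (1/2, 0)
3. G is the midpoint of RF ⇒ G = (2/3, 1/6)
through G parallel to YP: direction (0, 1); meets PL at H = (2/3, -1/3)
H = P + t·(L−P) with t = 4/3

t = 4/3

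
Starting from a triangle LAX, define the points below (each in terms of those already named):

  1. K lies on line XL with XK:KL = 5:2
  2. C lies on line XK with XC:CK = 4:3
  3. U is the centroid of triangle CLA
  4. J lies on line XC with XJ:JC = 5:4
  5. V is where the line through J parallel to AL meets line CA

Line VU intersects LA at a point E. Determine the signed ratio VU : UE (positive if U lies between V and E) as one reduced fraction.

Set L = (0, 0), A = (1, 0), X = (0, 1); any affine frame gives the same invariant.
1. K lies on line XL with XK:KL = 5:2 ⇒ K = (0, 2/7)
2. C lies on line XK with XC:CK = 4:3 ⇒ C = (0, 29/49)
3. U is the centroid of triangle CLA ⇒ U = (1/3, 29/147)
4. J lies on line XC with XJ:JC = 5:4 ⇒ J = (0, 341/441)
5. V is where the line through J parallel to AL meets line CA ⇒ V = (-80/261, 341/441)
line VU meets LA at E = (421/762, 0)
U = V + t·(E−V) with t = 254/341, so VU:UE = 254/341:87/341

VU:UE = 254/87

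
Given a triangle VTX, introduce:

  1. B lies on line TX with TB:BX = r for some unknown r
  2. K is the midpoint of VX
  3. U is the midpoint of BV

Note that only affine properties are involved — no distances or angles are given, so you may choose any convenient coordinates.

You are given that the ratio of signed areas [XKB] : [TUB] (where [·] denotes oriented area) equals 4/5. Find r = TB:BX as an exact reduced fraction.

r = -5/4

Set V = (0, 0), T = (1, 0), X = (0, 1); any affine frame gives the same invariant.
1. With TB:BX = r, write λ = r/(r+1) so B = T + λ·(X−T); B is affine-linear in λ
2. K is the midpoint of VX ⇒ K = (0, 1/2)
3. U is the midpoint of BV ⇒ U is an affine combination of earlier points and hence also affine-linear in λ
Every point depending on B is an affine combination of B and λ-independent points, so each such coordinate is linear in λ; the λ² term in each signed area is a multiple of (X−T)×(X−T) = 0, so 2·[XKB] and 2·[TUB] are each linear in λ. Evaluating at λ=0 and λ=1:
  2·[XKB] = -1/2·λ + 1/2,   2·[TUB] = -1/2·λ
So [XKB]:[TUB] = (-1/2·λ + 1/2) / (-1/2·λ). Setting this equal to 4/5:
  -1/2·λ + 1/2 = 4/5·(-1/2·λ)  ⇒  λ = 5
Then r = λ/(1−λ) = (5)/(-4) = -5/4. Check: with r = -5/4, B = (-4, 5) and [XKB]:[TUB] = 4/5 as required.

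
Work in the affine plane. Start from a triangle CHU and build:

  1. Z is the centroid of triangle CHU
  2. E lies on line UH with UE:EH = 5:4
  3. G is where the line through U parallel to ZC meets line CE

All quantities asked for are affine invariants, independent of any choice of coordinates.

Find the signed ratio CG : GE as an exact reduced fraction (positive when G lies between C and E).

CG:GE = -9/10

Set C = (0, 0), H = (1, 0), U = (0, 1); any affine frame gives the same invariant.
1. Z is the centroid of triangle CHU ⇒ Z = (1/3, 1/3)
2. E lies on line UH with UE:EH = 5:4 ⇒ E = (5/9, 4/9)
3. G is where the line through U parallel to ZC meets line CE ⇒ G = (-5, -4)
G = C + t·(E−C) with t = -9, so CG:GE = t:(1−t) = -9:10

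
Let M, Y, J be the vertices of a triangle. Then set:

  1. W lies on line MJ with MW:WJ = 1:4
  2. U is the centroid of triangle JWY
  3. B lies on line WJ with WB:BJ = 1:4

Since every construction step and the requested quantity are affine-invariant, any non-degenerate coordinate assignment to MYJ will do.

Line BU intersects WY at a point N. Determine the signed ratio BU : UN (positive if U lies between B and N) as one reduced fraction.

Work in coordinates with M = (0, 0), Y = (1, 0), J = (0, 1).
1. W lies on line MJ with MW:WJ = 1:4 ⇒ W = (0, 1/5)
2. U is the centroid of triangle JWY ⇒ U = (1/3, 2/5)
3. B lies on line WJ with WB:BJ = 1:4 ⇒ B = (0, 9/25)
line BU meets WY at N = (-1/2, 3/10)
U = B + t·(N−B) with t = -2/3, so BU:UN = -2/3:5/3

BU:UN = -2/5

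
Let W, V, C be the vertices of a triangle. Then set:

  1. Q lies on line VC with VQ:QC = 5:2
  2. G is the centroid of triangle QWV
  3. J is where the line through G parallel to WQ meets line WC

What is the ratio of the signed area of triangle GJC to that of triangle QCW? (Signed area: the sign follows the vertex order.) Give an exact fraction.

[GJC]:[QCW] = -11/4

Set W = (0, 0), V = (1, 0), C = (0, 1); any affine frame gives the same invariant.
1. Q lies on line VC with VQ:QC = 5:2 ⇒ Q = (2/7, 5/7)
2. G is the centroid of triangle QWV ⇒ G = (3/7, 5/21)
3. J is where the line through G parallel to WQ meets line WC ⇒ J = (0, -5/6)
2·[GJC] = -11/14, 2·[QCW] = 2/7
[GJC]:[QCW] = -11/14:2/7 = -11/4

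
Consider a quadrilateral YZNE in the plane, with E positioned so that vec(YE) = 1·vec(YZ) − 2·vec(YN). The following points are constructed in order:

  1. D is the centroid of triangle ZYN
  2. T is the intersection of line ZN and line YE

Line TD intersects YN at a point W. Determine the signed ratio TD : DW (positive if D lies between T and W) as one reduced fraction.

TD:DW = -4

Assign Y = (0, 0), Z = (1, 0), N = (0, 1), E = (1, -2) — the answer is frame-independent, so this choice is without loss of generality.
1. D is the centroid of triangle ZYN ⇒ D = (1/3, 1/3)
2. T is the intersection of line ZN and line YE ⇒ T = (-1, 2)
line TD meets YN at W = (0, 3/4)
D = T + t·(W−T) with t = 4/3, so TD:DW = 4/3:-1/3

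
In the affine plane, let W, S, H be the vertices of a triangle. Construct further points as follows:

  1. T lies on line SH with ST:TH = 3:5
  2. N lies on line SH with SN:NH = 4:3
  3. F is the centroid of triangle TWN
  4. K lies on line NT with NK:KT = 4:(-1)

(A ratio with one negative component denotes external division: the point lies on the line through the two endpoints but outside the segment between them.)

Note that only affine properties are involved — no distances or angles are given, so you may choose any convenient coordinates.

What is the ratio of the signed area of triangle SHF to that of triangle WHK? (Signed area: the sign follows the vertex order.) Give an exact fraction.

Choose coordinates W = (0, 0), S = (1, 0), H = (0, 1).
1. T lies on line SH with ST:TH = 3:5 ⇒ T = (5/8, 3/8)
2. N lies on line SH with SN:NH = 4:3 ⇒ N = (3/7, 4/7)
3. F is the centroid of triangle TWN ⇒ F = (59/168, 53/168)
4. K lies on line NT with NK:KT = 4:(-1) ⇒ K = (29/42, 13/42)
2·[SHF] = 1/3, 2·[WHK] = -29/42
[SHF]:[WHK] = 1/3:-29/42 = -14/29

[SHF]:[WHK] = -14/29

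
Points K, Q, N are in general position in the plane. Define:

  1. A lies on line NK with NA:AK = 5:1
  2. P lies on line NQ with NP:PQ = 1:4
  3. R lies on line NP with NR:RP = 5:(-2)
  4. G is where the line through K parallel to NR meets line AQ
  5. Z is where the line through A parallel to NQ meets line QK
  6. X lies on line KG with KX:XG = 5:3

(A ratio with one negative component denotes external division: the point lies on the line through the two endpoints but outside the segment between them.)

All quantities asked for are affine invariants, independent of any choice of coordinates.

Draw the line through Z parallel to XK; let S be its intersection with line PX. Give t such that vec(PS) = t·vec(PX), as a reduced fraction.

t = 5/6

Assign K = (0, 0), Q = (1, 0), N = (0, 1) — the answer is frame-independent, so this choice is without loss of generality.
1. A lies on line NK with NA:AK = 5:1 ⇒ A = (0, 1/6)
2. P lies on line NQ with NP:PQ = 1:4 ⇒ P = (1/5, 4/5)
3. R lies on line NP with NR:RP = 5:(-2) ⇒ R = (1/3, 2/3)
4. G is where the line through K parallel to NR meets line AQ ⇒ G = (-1/5, 1/5)
5. Z is where the line through A parallel to NQ meets line QK ⇒ Z = (1/6, 0)
6. X lies on line KG with KX:XG = 5:3 ⇒ X = (-1/8, 1/8)
through Z parallel to XK: direction (1/8, -1/8); meets PX at S = (-17/240, 19/80)
S = P + t·(X−P) with t = 5/6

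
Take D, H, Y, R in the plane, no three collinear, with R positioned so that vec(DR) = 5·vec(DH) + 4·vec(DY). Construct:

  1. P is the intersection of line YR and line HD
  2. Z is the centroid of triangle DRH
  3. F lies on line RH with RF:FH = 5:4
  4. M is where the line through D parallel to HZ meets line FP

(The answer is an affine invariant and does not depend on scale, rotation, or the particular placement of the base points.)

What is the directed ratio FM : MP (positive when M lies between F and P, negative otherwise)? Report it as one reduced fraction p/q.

FM:MP = 13/15

Set D = (0, 0), H = (1, 0), Y = (0, 1), R = (5, 4); any affine frame gives the same invariant.
1. P is the intersection of line YR and line HD ⇒ P = (-5/3, 0)
2. Z is the centroid of triangle DRH ⇒ Z = (2, 4/3)
3. F lies on line RH with RF:FH = 5:4 ⇒ F = (25/9, 16/9)
4. M is where the line through D parallel to HZ meets line FP ⇒ M = (5/7, 20/21)
M = F + t·(P−F) with t = 13/28, so FM:MP = t:(1−t) = 13/28:15/28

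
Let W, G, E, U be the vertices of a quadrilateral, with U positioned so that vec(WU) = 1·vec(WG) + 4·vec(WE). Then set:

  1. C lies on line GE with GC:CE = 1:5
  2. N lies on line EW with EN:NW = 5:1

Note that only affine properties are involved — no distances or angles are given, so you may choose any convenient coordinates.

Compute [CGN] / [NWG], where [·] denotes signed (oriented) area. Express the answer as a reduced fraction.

Choose coordinates W = (0, 0), G = (1, 0), E = (0, 1), U = (1, 4).
1. C lies on line GE with GC:CE = 1:5 ⇒ C = (5/6, 1/6)
2. N lies on line EW with EN:NW = 5:1 ⇒ N = (0, 1/6)
2·[CGN] = -5/36, 2·[NWG] = 1/6
[CGN]:[NWG] = -5/36:1/6 = -5/6

[CGN]:[NWG] = -5/6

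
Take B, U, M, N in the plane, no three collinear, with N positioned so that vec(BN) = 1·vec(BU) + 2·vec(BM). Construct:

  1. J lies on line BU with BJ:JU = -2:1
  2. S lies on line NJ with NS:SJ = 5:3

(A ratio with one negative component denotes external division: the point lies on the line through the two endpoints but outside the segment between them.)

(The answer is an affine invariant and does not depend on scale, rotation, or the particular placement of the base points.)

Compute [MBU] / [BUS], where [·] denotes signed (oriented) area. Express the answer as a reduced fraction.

[MBU]:[BUS] = 4/3

Set B = (0, 0), U = (1, 0), M = (0, 1), N = (1, 2); any affine frame gives the same invariant.
1. J lies on line BU with BJ:JU = -2:1 ⇒ J = (2, 0)
2. S lies on line NJ with NS:SJ = 5:3 ⇒ S = (13/8, 3/4)
2·[MBU] = 1, 2·[BUS] = 3/4
[MBU]:[BUS] = 1:3/4 = 4/3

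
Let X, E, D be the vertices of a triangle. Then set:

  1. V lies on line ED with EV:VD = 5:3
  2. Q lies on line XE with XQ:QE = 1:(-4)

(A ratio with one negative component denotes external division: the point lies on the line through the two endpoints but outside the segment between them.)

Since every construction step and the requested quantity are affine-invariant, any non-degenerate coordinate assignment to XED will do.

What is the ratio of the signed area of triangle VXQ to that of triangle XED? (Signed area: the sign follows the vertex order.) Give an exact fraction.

[VXQ]:[XED] = -5/24

Work in coordinates with X = (0, 0), E = (1, 0), D = (0, 1).
1. V lies on line ED with EV:VD = 5:3 ⇒ V = (3/8, 5/8)
2. Q lies on line XE with XQ:QE = 1:(-4) ⇒ Q = (-1/3, 0)
2·[VXQ] = -5/24, 2·[XED] = 1
[VXQ]:[XED] = -5/24:1 = -5/24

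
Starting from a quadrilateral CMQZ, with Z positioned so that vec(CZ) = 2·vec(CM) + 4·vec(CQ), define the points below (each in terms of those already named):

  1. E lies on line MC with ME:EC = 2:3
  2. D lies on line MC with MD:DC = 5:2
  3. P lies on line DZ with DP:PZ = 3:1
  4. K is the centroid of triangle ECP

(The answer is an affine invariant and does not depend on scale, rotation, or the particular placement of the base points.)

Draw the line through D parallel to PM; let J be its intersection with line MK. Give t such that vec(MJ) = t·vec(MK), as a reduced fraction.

Assign C = (0, 0), M = (1, 0), Q = (0, 1), Z = (2, 4) — the answer is frame-independent, so this choice is without loss of generality.
1. E lies on line MC with ME:EC = 2:3 ⇒ E = (3/5, 0)
2. D lies on line MC with MD:DC = 5:2 ⇒ D = (2/7, 0)
3. P lies on line DZ with DP:PZ = 3:1 ⇒ P = (11/7, 3)
4. K is the centroid of triangle ECP ⇒ K = (76/105, 1)
through D parallel to PM: direction (-4/7, -3); meets MK at J = (198/343, 75/49)
J = M + t·(K−M) with t = 75/49

t = 75/49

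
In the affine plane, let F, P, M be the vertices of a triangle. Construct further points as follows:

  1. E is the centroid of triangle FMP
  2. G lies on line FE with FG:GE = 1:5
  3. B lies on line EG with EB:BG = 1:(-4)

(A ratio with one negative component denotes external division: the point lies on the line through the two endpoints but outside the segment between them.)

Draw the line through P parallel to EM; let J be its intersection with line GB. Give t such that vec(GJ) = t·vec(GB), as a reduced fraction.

Work in coordinates with F = (0, 0), P = (1, 0), M = (0, 1).
1. E is the centroid of triangle FMP ⇒ E = (1/3, 1/3)
2. G lies on line FE with FG:GE = 1:5 ⇒ G = (1/18, 1/18)
3. B lies on line EG with EB:BG = 1:(-4) ⇒ B = (23/54, 23/54)
through P parallel to EM: direction (-1/3, 2/3); meets GB at J = (2/3, 2/3)
J = G + t·(B−G) with t = 33/20

t = 33/20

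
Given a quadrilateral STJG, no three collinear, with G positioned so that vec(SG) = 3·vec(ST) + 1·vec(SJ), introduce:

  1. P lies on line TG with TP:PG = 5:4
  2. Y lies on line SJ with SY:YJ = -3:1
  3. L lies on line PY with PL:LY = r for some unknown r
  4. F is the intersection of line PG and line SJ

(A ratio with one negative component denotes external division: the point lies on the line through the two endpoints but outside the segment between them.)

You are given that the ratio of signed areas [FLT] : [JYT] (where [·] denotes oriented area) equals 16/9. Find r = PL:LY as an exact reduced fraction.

Work in coordinates with S = (0, 0), T = (1, 0), J = (0, 1), G = (3, 1).
1. P lies on line TG with TP:PG = 5:4 ⇒ P = (19/9, 5/9)
2. Y lies on line SJ with SY:YJ = -3:1 ⇒ Y = (0, 3/2)
3. With PL:LY = r, write λ = r/(r+1) so L = P + λ·(Y−P); L is affine-linear in λ
4. F is the intersection of line PG and line SJ ⇒ F = (0, -1/2)
Every point depending on L is an affine combination of L and λ-independent points, so each such coordinate is linear in λ; the λ² term in each signed area is a multiple of (Y−P)×(Y−P) = 0, so 2·[FLT] and 2·[JYT] are each linear in λ. Evaluating at λ=0 and λ=1:
  2·[FLT] = -2·λ,   2·[JYT] = -1/2
So [FLT]:[JYT] = (-2·λ) / (-1/2). Setting this equal to 16/9:
  -2·λ = 16/9·(-1/2)  ⇒  λ = 4/9
Then r = λ/(1−λ) = (4/9)/(5/9) = 4/5. Check: with r = 4/5, L = (95/81, 79/81) and [FLT]:[JYT] = 16/9 as required.

r = 4/5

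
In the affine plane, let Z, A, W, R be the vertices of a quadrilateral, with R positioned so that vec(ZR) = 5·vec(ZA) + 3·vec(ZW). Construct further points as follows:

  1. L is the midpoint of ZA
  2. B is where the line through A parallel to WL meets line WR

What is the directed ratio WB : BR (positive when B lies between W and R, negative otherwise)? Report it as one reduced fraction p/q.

Set Z = (0, 0), A = (1, 0), W = (0, 1), R = (5, 3); any affine frame gives the same invariant.
1. L is the midpoint of ZA ⇒ L = (1/2, 0)
2. B is where the line through A parallel to WL meets line WR ⇒ B = (5/12, 7/6)
B = W + t·(R−W) with t = 1/12, so WB:BR = t:(1−t) = 1/12:11/12

WB:BR = 1/11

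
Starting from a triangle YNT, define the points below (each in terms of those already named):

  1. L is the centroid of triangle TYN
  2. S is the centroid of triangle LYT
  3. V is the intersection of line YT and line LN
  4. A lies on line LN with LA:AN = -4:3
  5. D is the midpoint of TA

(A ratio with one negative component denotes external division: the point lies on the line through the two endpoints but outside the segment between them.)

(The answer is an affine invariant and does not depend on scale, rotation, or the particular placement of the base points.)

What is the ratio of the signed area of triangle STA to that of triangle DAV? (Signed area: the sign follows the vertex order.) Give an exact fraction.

Set Y = (0, 0), N = (1, 0), T = (0, 1); any affine frame gives the same invariant.
1. L is the centroid of triangle TYN ⇒ L = (1/3, 1/3)
2. S is the centroid of triangle LYT ⇒ S = (1/9, 4/9)
3. V is the intersection of line YT and line LN ⇒ V = (0, 1/2)
4. A lies on line LN with LA:AN = -4:3 ⇒ A = (3, -1)
5. D is the midpoint of TA ⇒ D = (3/2, 0)
2·[STA] = -13/9, 2·[DAV] = -3/4
[STA]:[DAV] = -13/9:-3/4 = 52/27

[STA]:[DAV] = 52/27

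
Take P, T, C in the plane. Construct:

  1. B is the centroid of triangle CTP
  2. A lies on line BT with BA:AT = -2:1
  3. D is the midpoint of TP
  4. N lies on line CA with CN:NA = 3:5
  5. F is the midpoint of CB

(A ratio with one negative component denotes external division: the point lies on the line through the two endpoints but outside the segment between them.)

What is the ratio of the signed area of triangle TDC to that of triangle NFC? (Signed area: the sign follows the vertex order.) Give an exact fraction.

Work in coordinates with P = (0, 0), T = (1, 0), C = (0, 1).
1. B is the centroid of triangle CTP ⇒ B = (1/3, 1/3)
2. A lies on line BT with BA:AT = -2:1 ⇒ A = (5/3, -1/3)
3. D is the midpoint of TP ⇒ D = (1/2, 0)
4. N lies on line CA with CN:NA = 3:5 ⇒ N = (5/8, 1/2)
5. F is the midpoint of CB ⇒ F = (1/6, 2/3)
2·[TDC] = -1/2, 2·[NFC] = -1/8
[TDC]:[NFC] = -1/2:-1/8 = 4

[TDC]:[NFC] = 4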